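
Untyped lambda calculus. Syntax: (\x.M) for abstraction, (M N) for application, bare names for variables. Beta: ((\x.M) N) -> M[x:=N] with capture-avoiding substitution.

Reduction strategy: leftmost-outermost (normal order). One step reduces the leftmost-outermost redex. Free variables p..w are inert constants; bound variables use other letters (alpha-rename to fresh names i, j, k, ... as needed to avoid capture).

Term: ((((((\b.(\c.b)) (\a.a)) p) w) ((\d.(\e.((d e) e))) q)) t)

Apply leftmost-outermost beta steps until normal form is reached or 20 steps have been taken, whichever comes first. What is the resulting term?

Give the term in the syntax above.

Step 0: ((((((\b.(\c.b)) (\a.a)) p) w) ((\d.(\e.((d e) e))) q)) t)
Step 1: (((((\c.(\a.a)) p) w) ((\d.(\e.((d e) e))) q)) t)
Step 2: ((((\a.a) w) ((\d.(\e.((d e) e))) q)) t)
Step 3: ((w ((\d.(\e.((d e) e))) q)) t)
Step 4: ((w (\e.((q e) e))) t)

Answer: ((w (\e.((q e) e))) t)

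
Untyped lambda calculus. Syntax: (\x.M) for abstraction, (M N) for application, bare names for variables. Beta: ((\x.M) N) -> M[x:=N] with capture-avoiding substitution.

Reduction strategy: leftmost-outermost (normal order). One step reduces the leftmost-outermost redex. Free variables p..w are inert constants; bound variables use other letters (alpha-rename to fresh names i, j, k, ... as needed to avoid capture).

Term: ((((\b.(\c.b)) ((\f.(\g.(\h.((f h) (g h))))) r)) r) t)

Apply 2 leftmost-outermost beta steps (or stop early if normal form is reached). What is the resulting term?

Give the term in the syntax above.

Answer: (((\f.(\g.(\h.((f h) (g h))))) r) t)

Derivation:
Step 0: ((((\b.(\c.b)) ((\f.(\g.(\h.((f h) (g h))))) r)) r) t)
Step 1: (((\c.((\f.(\g.(\h.((f h) (g h))))) r)) r) t)
Step 2: (((\f.(\g.(\h.((f h) (g h))))) r) t)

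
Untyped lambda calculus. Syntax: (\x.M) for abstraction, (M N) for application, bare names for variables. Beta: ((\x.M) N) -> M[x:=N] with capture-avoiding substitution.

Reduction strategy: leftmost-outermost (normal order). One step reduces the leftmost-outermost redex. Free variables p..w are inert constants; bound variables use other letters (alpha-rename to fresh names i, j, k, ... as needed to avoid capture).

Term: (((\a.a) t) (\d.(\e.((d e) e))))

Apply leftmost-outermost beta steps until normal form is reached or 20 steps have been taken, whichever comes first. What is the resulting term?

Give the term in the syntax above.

Step 0: (((\a.a) t) (\d.(\e.((d e) e))))
Step 1: (t (\d.(\e.((d e) e))))

Answer: (t (\d.(\e.((d e) e))))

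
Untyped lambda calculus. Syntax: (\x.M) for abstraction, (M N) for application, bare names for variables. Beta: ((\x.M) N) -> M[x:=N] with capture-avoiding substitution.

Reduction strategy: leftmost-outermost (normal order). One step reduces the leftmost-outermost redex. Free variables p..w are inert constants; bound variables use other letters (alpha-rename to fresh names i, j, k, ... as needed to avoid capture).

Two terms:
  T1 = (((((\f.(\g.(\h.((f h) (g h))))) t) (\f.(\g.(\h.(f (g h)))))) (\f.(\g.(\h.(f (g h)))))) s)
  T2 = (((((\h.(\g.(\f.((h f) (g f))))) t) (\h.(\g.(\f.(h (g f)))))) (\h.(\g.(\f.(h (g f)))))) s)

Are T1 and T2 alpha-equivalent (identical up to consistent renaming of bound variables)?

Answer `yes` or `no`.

Answer: yes

Derivation:
Term 1: (((((\f.(\g.(\h.((f h) (g h))))) t) (\f.(\g.(\h.(f (g h)))))) (\f.(\g.(\h.(f (g h)))))) s)
Term 2: (((((\h.(\g.(\f.((h f) (g f))))) t) (\h.(\g.(\f.(h (g f)))))) (\h.(\g.(\f.(h (g f)))))) s)
Alpha-equivalence: compare structure up to binder renaming.
Result: True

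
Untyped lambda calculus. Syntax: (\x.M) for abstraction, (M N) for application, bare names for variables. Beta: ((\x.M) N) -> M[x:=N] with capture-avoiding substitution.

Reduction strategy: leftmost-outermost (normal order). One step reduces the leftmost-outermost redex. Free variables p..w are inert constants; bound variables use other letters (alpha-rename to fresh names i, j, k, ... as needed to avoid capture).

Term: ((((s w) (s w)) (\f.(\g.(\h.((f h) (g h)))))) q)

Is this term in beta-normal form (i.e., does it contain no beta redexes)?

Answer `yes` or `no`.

Answer: yes

Derivation:
Term: ((((s w) (s w)) (\f.(\g.(\h.((f h) (g h)))))) q)
No beta redexes found.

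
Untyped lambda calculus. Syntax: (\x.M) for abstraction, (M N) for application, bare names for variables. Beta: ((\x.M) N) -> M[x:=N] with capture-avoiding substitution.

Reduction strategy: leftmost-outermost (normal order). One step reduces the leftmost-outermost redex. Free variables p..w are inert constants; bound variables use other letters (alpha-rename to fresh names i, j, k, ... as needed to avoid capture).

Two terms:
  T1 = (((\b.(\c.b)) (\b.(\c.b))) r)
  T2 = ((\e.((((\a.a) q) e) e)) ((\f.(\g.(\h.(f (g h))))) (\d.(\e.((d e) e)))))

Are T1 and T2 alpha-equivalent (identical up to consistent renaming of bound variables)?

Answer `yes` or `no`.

Term 1: (((\b.(\c.b)) (\b.(\c.b))) r)
Term 2: ((\e.((((\a.a) q) e) e)) ((\f.(\g.(\h.(f (g h))))) (\d.(\e.((d e) e)))))
Alpha-equivalence: compare structure up to binder renaming.
Result: False

Answer: no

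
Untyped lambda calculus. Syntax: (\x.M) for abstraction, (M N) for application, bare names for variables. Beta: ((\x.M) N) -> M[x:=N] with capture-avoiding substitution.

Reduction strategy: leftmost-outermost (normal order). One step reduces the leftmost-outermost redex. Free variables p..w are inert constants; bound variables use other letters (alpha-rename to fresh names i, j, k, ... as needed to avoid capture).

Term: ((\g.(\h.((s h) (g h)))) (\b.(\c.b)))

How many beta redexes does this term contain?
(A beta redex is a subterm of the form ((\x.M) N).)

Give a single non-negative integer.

Answer: 1

Derivation:
Term: ((\g.(\h.((s h) (g h)))) (\b.(\c.b)))
  Redex: ((\g.(\h.((s h) (g h)))) (\b.(\c.b)))
Total redexes: 1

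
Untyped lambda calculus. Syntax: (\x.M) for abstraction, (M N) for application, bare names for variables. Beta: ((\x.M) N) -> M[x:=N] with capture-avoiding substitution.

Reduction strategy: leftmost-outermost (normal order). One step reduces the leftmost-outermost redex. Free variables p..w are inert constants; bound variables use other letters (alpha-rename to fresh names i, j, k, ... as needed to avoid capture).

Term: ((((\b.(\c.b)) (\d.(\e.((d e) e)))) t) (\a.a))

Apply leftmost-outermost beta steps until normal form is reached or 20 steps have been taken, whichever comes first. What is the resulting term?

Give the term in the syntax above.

Step 0: ((((\b.(\c.b)) (\d.(\e.((d e) e)))) t) (\a.a))
Step 1: (((\c.(\d.(\e.((d e) e)))) t) (\a.a))
Step 2: ((\d.(\e.((d e) e))) (\a.a))
Step 3: (\e.(((\a.a) e) e))
Step 4: (\e.(e e))

Answer: (\e.(e e))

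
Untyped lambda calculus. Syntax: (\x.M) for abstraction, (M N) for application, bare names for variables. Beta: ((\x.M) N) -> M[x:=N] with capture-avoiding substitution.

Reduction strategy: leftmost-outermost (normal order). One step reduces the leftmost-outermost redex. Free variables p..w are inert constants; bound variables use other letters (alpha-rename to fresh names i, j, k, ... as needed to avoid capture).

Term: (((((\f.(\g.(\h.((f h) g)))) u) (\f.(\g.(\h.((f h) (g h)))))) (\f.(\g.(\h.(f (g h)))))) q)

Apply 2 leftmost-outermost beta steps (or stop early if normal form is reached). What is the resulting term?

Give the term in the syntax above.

Answer: (((\h.((u h) (\f.(\g.(\h.((f h) (g h))))))) (\f.(\g.(\h.(f (g h)))))) q)

Derivation:
Step 0: (((((\f.(\g.(\h.((f h) g)))) u) (\f.(\g.(\h.((f h) (g h)))))) (\f.(\g.(\h.(f (g h)))))) q)
Step 1: ((((\g.(\h.((u h) g))) (\f.(\g.(\h.((f h) (g h)))))) (\f.(\g.(\h.(f (g h)))))) q)
Step 2: (((\h.((u h) (\f.(\g.(\h.((f h) (g h))))))) (\f.(\g.(\h.(f (g h)))))) q)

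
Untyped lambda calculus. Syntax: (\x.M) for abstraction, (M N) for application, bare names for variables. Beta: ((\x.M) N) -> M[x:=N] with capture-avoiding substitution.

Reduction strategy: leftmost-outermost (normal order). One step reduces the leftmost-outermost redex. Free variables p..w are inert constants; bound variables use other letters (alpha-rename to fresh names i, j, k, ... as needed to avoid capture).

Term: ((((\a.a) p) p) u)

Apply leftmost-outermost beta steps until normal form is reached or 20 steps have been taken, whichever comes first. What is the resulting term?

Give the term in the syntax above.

Step 0: ((((\a.a) p) p) u)
Step 1: ((p p) u)

Answer: ((p p) u)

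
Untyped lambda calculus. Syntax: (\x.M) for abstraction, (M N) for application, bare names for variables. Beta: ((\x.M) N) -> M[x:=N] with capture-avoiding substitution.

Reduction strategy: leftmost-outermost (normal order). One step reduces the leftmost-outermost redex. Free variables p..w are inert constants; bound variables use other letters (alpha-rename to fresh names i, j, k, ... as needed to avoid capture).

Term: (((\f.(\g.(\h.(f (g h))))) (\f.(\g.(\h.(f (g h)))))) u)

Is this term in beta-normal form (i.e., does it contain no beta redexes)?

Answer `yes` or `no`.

Term: (((\f.(\g.(\h.(f (g h))))) (\f.(\g.(\h.(f (g h)))))) u)
Found 1 beta redex(es).

Answer: no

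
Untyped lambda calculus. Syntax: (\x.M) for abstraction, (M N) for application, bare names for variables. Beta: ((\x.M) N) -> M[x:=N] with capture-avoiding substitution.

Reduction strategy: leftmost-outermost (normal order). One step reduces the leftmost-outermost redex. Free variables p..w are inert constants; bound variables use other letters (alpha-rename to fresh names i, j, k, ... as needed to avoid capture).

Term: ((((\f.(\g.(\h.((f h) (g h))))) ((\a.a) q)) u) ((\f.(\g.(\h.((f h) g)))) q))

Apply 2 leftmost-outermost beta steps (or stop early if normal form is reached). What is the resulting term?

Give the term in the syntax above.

Step 0: ((((\f.(\g.(\h.((f h) (g h))))) ((\a.a) q)) u) ((\f.(\g.(\h.((f h) g)))) q))
Step 1: (((\g.(\h.((((\a.a) q) h) (g h)))) u) ((\f.(\g.(\h.((f h) g)))) q))
Step 2: ((\h.((((\a.a) q) h) (u h))) ((\f.(\g.(\h.((f h) g)))) q))

Answer: ((\h.((((\a.a) q) h) (u h))) ((\f.(\g.(\h.((f h) g)))) q))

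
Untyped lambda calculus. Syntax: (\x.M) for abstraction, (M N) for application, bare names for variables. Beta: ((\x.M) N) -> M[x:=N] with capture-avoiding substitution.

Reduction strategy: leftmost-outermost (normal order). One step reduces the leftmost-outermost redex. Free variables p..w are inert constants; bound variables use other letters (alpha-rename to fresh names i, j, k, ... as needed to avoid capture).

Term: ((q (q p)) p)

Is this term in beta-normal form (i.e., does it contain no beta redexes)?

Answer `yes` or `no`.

Term: ((q (q p)) p)
No beta redexes found.

Answer: yes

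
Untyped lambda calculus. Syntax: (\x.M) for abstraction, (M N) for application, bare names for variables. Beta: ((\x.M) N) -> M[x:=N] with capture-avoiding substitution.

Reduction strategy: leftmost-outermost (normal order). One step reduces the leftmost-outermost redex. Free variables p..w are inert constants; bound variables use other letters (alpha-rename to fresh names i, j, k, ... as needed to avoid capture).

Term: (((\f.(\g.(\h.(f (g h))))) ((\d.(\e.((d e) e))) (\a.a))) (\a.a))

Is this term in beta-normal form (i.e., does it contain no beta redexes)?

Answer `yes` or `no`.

Answer: no

Derivation:
Term: (((\f.(\g.(\h.(f (g h))))) ((\d.(\e.((d e) e))) (\a.a))) (\a.a))
Found 2 beta redex(es).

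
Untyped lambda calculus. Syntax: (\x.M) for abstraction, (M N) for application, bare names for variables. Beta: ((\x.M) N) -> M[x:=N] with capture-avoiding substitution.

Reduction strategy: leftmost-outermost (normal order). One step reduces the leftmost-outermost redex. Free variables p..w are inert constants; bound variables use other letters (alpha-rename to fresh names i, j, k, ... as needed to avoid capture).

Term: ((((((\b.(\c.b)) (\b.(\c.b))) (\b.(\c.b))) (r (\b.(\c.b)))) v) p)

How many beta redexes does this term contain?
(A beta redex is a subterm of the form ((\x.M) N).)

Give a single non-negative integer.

Term: ((((((\b.(\c.b)) (\b.(\c.b))) (\b.(\c.b))) (r (\b.(\c.b)))) v) p)
  Redex: ((\b.(\c.b)) (\b.(\c.b)))
Total redexes: 1

Answer: 1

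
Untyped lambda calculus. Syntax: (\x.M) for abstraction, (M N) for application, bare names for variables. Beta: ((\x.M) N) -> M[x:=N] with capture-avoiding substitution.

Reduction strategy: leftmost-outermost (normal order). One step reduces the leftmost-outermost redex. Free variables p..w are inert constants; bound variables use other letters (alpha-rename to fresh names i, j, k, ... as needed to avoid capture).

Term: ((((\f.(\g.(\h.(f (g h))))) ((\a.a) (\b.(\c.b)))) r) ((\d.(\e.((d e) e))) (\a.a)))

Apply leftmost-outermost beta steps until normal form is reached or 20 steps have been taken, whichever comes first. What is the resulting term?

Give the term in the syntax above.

Answer: (\c.(r (\e.(e e))))

Derivation:
Step 0: ((((\f.(\g.(\h.(f (g h))))) ((\a.a) (\b.(\c.b)))) r) ((\d.(\e.((d e) e))) (\a.a)))
Step 1: (((\g.(\h.(((\a.a) (\b.(\c.b))) (g h)))) r) ((\d.(\e.((d e) e))) (\a.a)))
Step 2: ((\h.(((\a.a) (\b.(\c.b))) (r h))) ((\d.(\e.((d e) e))) (\a.a)))
Step 3: (((\a.a) (\b.(\c.b))) (r ((\d.(\e.((d e) e))) (\a.a))))
Step 4: ((\b.(\c.b)) (r ((\d.(\e.((d e) e))) (\a.a))))
Step 5: (\c.(r ((\d.(\e.((d e) e))) (\a.a))))
Step 6: (\c.(r (\e.(((\a.a) e) e))))
Step 7: (\c.(r (\e.(e e))))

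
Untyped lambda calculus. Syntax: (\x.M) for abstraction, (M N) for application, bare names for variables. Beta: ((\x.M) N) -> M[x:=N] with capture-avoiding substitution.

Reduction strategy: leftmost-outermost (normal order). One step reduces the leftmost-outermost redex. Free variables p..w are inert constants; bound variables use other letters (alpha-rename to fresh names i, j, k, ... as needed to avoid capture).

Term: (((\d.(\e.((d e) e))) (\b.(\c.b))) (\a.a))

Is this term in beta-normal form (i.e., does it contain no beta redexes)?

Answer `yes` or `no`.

Term: (((\d.(\e.((d e) e))) (\b.(\c.b))) (\a.a))
Found 1 beta redex(es).

Answer: no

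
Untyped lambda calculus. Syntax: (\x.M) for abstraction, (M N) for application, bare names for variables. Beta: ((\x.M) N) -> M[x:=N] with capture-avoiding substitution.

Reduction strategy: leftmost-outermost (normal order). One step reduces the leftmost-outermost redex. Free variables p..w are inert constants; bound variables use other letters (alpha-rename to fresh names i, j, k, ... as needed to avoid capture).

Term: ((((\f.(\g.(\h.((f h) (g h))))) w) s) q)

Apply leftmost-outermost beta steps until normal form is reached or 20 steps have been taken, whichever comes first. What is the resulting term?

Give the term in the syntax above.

Step 0: ((((\f.(\g.(\h.((f h) (g h))))) w) s) q)
Step 1: (((\g.(\h.((w h) (g h)))) s) q)
Step 2: ((\h.((w h) (s h))) q)
Step 3: ((w q) (s q))

Answer: ((w q) (s q))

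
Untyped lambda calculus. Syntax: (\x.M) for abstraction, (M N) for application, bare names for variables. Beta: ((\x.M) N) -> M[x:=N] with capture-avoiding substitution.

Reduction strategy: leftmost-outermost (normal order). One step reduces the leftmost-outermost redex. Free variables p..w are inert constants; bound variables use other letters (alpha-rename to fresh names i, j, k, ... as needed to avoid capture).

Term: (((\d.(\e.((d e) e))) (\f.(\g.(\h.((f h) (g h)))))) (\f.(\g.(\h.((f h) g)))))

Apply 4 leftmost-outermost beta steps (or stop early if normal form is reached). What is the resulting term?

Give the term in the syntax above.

Step 0: (((\d.(\e.((d e) e))) (\f.(\g.(\h.((f h) (g h)))))) (\f.(\g.(\h.((f h) g)))))
Step 1: ((\e.(((\f.(\g.(\h.((f h) (g h))))) e) e)) (\f.(\g.(\h.((f h) g)))))
Step 2: (((\f.(\g.(\h.((f h) (g h))))) (\f.(\g.(\h.((f h) g))))) (\f.(\g.(\h.((f h) g)))))
Step 3: ((\g.(\h.(((\f.(\g.(\h.((f h) g)))) h) (g h)))) (\f.(\g.(\h.((f h) g)))))
Step 4: (\h.(((\f.(\g.(\h.((f h) g)))) h) ((\f.(\g.(\h.((f h) g)))) h)))

Answer: (\h.(((\f.(\g.(\h.((f h) g)))) h) ((\f.(\g.(\h.((f h) g)))) h)))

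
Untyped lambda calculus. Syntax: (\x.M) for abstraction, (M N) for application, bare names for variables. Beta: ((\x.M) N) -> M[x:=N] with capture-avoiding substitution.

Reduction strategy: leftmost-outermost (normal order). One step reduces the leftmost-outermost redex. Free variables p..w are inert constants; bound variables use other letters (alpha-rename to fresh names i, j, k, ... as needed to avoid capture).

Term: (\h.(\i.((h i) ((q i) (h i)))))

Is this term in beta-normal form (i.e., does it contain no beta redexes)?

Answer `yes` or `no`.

Answer: yes

Derivation:
Term: (\h.(\i.((h i) ((q i) (h i)))))
No beta redexes found.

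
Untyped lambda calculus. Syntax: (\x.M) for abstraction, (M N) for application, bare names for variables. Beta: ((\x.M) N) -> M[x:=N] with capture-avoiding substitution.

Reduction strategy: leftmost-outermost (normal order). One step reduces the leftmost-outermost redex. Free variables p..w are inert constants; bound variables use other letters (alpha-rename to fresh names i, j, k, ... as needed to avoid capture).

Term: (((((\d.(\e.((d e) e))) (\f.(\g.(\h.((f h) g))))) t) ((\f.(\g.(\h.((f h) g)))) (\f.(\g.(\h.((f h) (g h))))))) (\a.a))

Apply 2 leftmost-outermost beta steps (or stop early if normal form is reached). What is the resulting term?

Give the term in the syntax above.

Step 0: (((((\d.(\e.((d e) e))) (\f.(\g.(\h.((f h) g))))) t) ((\f.(\g.(\h.((f h) g)))) (\f.(\g.(\h.((f h) (g h))))))) (\a.a))
Step 1: ((((\e.(((\f.(\g.(\h.((f h) g)))) e) e)) t) ((\f.(\g.(\h.((f h) g)))) (\f.(\g.(\h.((f h) (g h))))))) (\a.a))
Step 2: (((((\f.(\g.(\h.((f h) g)))) t) t) ((\f.(\g.(\h.((f h) g)))) (\f.(\g.(\h.((f h) (g h))))))) (\a.a))

Answer: (((((\f.(\g.(\h.((f h) g)))) t) t) ((\f.(\g.(\h.((f h) g)))) (\f.(\g.(\h.((f h) (g h))))))) (\a.a))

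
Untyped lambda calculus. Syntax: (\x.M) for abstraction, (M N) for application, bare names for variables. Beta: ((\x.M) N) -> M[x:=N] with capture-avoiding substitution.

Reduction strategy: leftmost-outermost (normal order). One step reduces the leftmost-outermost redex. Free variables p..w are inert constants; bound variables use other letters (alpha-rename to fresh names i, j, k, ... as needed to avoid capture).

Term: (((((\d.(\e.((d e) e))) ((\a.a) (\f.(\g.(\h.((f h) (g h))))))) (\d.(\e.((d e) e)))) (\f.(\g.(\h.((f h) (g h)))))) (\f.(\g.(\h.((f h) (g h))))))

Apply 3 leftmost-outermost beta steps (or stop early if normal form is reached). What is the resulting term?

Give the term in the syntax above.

Answer: (((((\f.(\g.(\h.((f h) (g h))))) (\d.(\e.((d e) e)))) (\d.(\e.((d e) e)))) (\f.(\g.(\h.((f h) (g h)))))) (\f.(\g.(\h.((f h) (g h))))))

Derivation:
Step 0: (((((\d.(\e.((d e) e))) ((\a.a) (\f.(\g.(\h.((f h) (g h))))))) (\d.(\e.((d e) e)))) (\f.(\g.(\h.((f h) (g h)))))) (\f.(\g.(\h.((f h) (g h))))))
Step 1: ((((\e.((((\a.a) (\f.(\g.(\h.((f h) (g h)))))) e) e)) (\d.(\e.((d e) e)))) (\f.(\g.(\h.((f h) (g h)))))) (\f.(\g.(\h.((f h) (g h))))))
Step 2: ((((((\a.a) (\f.(\g.(\h.((f h) (g h)))))) (\d.(\e.((d e) e)))) (\d.(\e.((d e) e)))) (\f.(\g.(\h.((f h) (g h)))))) (\f.(\g.(\h.((f h) (g h))))))
Step 3: (((((\f.(\g.(\h.((f h) (g h))))) (\d.(\e.((d e) e)))) (\d.(\e.((d e) e)))) (\f.(\g.(\h.((f h) (g h)))))) (\f.(\g.(\h.((f h) (g h))))))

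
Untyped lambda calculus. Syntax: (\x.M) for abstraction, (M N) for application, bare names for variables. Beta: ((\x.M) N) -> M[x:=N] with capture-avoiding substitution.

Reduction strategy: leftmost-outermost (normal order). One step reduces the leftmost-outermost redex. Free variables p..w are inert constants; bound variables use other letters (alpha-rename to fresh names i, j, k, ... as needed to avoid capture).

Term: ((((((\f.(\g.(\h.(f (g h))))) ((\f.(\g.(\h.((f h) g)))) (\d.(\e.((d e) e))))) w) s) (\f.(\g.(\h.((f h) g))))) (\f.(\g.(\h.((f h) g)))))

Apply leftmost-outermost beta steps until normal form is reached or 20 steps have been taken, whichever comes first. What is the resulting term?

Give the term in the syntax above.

Answer: (((w s) (\f.(\g.(\h.((f h) g))))) (w s))

Derivation:
Step 0: ((((((\f.(\g.(\h.(f (g h))))) ((\f.(\g.(\h.((f h) g)))) (\d.(\e.((d e) e))))) w) s) (\f.(\g.(\h.((f h) g))))) (\f.(\g.(\h.((f h) g)))))
Step 1: (((((\g.(\h.(((\f.(\g.(\h.((f h) g)))) (\d.(\e.((d e) e)))) (g h)))) w) s) (\f.(\g.(\h.((f h) g))))) (\f.(\g.(\h.((f h) g)))))
Step 2: ((((\h.(((\f.(\g.(\h.((f h) g)))) (\d.(\e.((d e) e)))) (w h))) s) (\f.(\g.(\h.((f h) g))))) (\f.(\g.(\h.((f h) g)))))
Step 3: (((((\f.(\g.(\h.((f h) g)))) (\d.(\e.((d e) e)))) (w s)) (\f.(\g.(\h.((f h) g))))) (\f.(\g.(\h.((f h) g)))))
Step 4: ((((\g.(\h.(((\d.(\e.((d e) e))) h) g))) (w s)) (\f.(\g.(\h.((f h) g))))) (\f.(\g.(\h.((f h) g)))))
Step 5: (((\h.(((\d.(\e.((d e) e))) h) (w s))) (\f.(\g.(\h.((f h) g))))) (\f.(\g.(\h.((f h) g)))))
Step 6: ((((\d.(\e.((d e) e))) (\f.(\g.(\h.((f h) g))))) (w s)) (\f.(\g.(\h.((f h) g)))))
Step 7: (((\e.(((\f.(\g.(\h.((f h) g)))) e) e)) (w s)) (\f.(\g.(\h.((f h) g)))))
Step 8: ((((\f.(\g.(\h.((f h) g)))) (w s)) (w s)) (\f.(\g.(\h.((f h) g)))))
Step 9: (((\g.(\h.(((w s) h) g))) (w s)) (\f.(\g.(\h.((f h) g)))))
Step 10: ((\h.(((w s) h) (w s))) (\f.(\g.(\h.((f h) g)))))
Step 11: (((w s) (\f.(\g.(\h.((f h) g))))) (w s))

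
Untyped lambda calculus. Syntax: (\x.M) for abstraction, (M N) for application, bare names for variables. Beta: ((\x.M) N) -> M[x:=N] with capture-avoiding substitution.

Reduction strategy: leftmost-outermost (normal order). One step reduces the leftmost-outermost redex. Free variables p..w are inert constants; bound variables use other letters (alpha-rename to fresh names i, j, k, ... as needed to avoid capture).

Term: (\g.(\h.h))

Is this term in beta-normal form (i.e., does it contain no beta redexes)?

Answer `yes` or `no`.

Term: (\g.(\h.h))
No beta redexes found.

Answer: yes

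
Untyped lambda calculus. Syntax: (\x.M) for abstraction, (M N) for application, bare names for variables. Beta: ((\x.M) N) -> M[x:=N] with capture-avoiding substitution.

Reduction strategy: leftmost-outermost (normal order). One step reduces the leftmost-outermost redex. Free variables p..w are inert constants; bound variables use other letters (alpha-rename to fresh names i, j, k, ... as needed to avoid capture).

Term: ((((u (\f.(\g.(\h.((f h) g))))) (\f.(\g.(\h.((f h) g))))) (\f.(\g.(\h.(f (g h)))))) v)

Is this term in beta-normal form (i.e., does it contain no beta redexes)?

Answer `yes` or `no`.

Term: ((((u (\f.(\g.(\h.((f h) g))))) (\f.(\g.(\h.((f h) g))))) (\f.(\g.(\h.(f (g h)))))) v)
No beta redexes found.

Answer: yes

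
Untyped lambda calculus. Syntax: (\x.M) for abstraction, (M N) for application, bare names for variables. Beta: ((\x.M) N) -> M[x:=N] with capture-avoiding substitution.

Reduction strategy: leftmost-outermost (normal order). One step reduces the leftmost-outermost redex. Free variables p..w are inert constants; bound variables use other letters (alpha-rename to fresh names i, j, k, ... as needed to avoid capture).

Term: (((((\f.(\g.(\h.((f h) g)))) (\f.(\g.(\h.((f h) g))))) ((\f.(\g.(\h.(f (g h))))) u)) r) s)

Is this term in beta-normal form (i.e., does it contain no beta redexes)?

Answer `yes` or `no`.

Term: (((((\f.(\g.(\h.((f h) g)))) (\f.(\g.(\h.((f h) g))))) ((\f.(\g.(\h.(f (g h))))) u)) r) s)
Found 2 beta redex(es).

Answer: no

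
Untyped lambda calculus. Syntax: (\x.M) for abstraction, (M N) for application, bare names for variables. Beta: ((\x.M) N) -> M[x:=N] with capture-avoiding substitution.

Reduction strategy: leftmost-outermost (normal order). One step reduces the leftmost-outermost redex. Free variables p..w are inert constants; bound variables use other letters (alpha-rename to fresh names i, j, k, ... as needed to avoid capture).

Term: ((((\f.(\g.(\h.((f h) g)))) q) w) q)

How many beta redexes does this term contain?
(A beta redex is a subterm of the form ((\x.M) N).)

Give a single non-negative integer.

Answer: 1

Derivation:
Term: ((((\f.(\g.(\h.((f h) g)))) q) w) q)
  Redex: ((\f.(\g.(\h.((f h) g)))) q)
Total redexes: 1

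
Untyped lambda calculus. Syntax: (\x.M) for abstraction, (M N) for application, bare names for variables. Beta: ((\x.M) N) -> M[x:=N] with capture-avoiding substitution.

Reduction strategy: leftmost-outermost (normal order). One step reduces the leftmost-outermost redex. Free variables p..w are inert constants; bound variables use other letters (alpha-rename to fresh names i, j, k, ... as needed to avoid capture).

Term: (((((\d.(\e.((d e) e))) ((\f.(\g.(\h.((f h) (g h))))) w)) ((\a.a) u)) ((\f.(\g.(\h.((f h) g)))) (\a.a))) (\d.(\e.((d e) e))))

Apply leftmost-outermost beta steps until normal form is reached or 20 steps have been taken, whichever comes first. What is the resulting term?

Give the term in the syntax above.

Step 0: (((((\d.(\e.((d e) e))) ((\f.(\g.(\h.((f h) (g h))))) w)) ((\a.a) u)) ((\f.(\g.(\h.((f h) g)))) (\a.a))) (\d.(\e.((d e) e))))
Step 1: ((((\e.((((\f.(\g.(\h.((f h) (g h))))) w) e) e)) ((\a.a) u)) ((\f.(\g.(\h.((f h) g)))) (\a.a))) (\d.(\e.((d e) e))))
Step 2: ((((((\f.(\g.(\h.((f h) (g h))))) w) ((\a.a) u)) ((\a.a) u)) ((\f.(\g.(\h.((f h) g)))) (\a.a))) (\d.(\e.((d e) e))))
Step 3: (((((\g.(\h.((w h) (g h)))) ((\a.a) u)) ((\a.a) u)) ((\f.(\g.(\h.((f h) g)))) (\a.a))) (\d.(\e.((d e) e))))
Step 4: ((((\h.((w h) (((\a.a) u) h))) ((\a.a) u)) ((\f.(\g.(\h.((f h) g)))) (\a.a))) (\d.(\e.((d e) e))))
Step 5: ((((w ((\a.a) u)) (((\a.a) u) ((\a.a) u))) ((\f.(\g.(\h.((f h) g)))) (\a.a))) (\d.(\e.((d e) e))))
Step 6: ((((w u) (((\a.a) u) ((\a.a) u))) ((\f.(\g.(\h.((f h) g)))) (\a.a))) (\d.(\e.((d e) e))))
Step 7: ((((w u) (u ((\a.a) u))) ((\f.(\g.(\h.((f h) g)))) (\a.a))) (\d.(\e.((d e) e))))
Step 8: ((((w u) (u u)) ((\f.(\g.(\h.((f h) g)))) (\a.a))) (\d.(\e.((d e) e))))
Step 9: ((((w u) (u u)) (\g.(\h.(((\a.a) h) g)))) (\d.(\e.((d e) e))))
Step 10: ((((w u) (u u)) (\g.(\h.(h g)))) (\d.(\e.((d e) e))))

Answer: ((((w u) (u u)) (\g.(\h.(h g)))) (\d.(\e.((d e) e))))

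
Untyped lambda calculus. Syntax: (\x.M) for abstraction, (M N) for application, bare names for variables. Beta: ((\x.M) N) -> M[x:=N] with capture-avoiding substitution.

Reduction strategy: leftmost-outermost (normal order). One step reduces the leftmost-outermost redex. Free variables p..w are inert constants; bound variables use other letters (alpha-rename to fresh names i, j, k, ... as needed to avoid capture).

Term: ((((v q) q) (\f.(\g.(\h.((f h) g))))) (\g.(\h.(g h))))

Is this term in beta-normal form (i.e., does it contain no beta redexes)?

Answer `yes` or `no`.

Answer: yes

Derivation:
Term: ((((v q) q) (\f.(\g.(\h.((f h) g))))) (\g.(\h.(g h))))
No beta redexes found.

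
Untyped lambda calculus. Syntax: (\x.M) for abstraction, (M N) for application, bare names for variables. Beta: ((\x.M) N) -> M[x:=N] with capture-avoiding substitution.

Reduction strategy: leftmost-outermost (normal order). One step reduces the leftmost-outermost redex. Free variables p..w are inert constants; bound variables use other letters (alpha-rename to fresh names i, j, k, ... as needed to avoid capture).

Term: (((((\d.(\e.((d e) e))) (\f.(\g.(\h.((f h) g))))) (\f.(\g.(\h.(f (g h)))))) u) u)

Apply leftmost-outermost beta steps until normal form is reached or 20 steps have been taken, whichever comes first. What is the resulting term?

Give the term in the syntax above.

Answer: (u (\g.(\h.(u (g h)))))

Derivation:
Step 0: (((((\d.(\e.((d e) e))) (\f.(\g.(\h.((f h) g))))) (\f.(\g.(\h.(f (g h)))))) u) u)
Step 1: ((((\e.(((\f.(\g.(\h.((f h) g)))) e) e)) (\f.(\g.(\h.(f (g h)))))) u) u)
Step 2: (((((\f.(\g.(\h.((f h) g)))) (\f.(\g.(\h.(f (g h)))))) (\f.(\g.(\h.(f (g h)))))) u) u)
Step 3: ((((\g.(\h.(((\f.(\g.(\h.(f (g h))))) h) g))) (\f.(\g.(\h.(f (g h)))))) u) u)
Step 4: (((\h.(((\f.(\g.(\h.(f (g h))))) h) (\f.(\g.(\h.(f (g h))))))) u) u)
Step 5: ((((\f.(\g.(\h.(f (g h))))) u) (\f.(\g.(\h.(f (g h)))))) u)
Step 6: (((\g.(\h.(u (g h)))) (\f.(\g.(\h.(f (g h)))))) u)
Step 7: ((\h.(u ((\f.(\g.(\h.(f (g h))))) h))) u)
Step 8: (u ((\f.(\g.(\h.(f (g h))))) u))
Step 9: (u (\g.(\h.(u (g h)))))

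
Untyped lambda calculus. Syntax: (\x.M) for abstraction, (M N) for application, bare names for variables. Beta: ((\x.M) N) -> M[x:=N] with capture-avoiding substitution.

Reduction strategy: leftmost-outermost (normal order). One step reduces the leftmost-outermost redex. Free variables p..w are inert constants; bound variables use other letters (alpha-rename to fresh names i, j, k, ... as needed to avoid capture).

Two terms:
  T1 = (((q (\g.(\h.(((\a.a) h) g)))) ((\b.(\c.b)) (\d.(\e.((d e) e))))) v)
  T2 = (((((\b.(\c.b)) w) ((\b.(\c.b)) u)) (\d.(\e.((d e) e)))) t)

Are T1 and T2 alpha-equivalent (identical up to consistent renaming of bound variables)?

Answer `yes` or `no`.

Term 1: (((q (\g.(\h.(((\a.a) h) g)))) ((\b.(\c.b)) (\d.(\e.((d e) e))))) v)
Term 2: (((((\b.(\c.b)) w) ((\b.(\c.b)) u)) (\d.(\e.((d e) e)))) t)
Alpha-equivalence: compare structure up to binder renaming.
Result: False

Answer: no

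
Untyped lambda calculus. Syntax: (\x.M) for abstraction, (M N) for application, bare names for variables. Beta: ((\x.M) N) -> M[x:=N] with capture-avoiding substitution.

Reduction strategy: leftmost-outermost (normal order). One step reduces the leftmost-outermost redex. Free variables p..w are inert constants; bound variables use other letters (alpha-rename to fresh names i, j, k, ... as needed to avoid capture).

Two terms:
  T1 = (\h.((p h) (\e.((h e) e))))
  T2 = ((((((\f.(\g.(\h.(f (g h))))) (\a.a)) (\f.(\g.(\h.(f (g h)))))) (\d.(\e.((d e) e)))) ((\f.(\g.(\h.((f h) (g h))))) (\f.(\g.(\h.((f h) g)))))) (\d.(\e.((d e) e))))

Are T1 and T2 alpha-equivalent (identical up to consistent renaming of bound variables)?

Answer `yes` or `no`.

Answer: no

Derivation:
Term 1: (\h.((p h) (\e.((h e) e))))
Term 2: ((((((\f.(\g.(\h.(f (g h))))) (\a.a)) (\f.(\g.(\h.(f (g h)))))) (\d.(\e.((d e) e)))) ((\f.(\g.(\h.((f h) (g h))))) (\f.(\g.(\h.((f h) g)))))) (\d.(\e.((d e) e))))
Alpha-equivalence: compare structure up to binder renaming.
Result: False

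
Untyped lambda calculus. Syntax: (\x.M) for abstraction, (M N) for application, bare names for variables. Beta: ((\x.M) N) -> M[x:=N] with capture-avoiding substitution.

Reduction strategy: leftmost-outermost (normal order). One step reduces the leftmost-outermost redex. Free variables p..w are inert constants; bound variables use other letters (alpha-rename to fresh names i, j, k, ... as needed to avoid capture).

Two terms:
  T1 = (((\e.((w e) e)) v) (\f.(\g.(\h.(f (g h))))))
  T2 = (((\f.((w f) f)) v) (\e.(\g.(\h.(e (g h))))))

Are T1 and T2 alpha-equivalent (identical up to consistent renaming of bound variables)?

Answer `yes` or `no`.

Term 1: (((\e.((w e) e)) v) (\f.(\g.(\h.(f (g h))))))
Term 2: (((\f.((w f) f)) v) (\e.(\g.(\h.(e (g h))))))
Alpha-equivalence: compare structure up to binder renaming.
Result: True

Answer: yes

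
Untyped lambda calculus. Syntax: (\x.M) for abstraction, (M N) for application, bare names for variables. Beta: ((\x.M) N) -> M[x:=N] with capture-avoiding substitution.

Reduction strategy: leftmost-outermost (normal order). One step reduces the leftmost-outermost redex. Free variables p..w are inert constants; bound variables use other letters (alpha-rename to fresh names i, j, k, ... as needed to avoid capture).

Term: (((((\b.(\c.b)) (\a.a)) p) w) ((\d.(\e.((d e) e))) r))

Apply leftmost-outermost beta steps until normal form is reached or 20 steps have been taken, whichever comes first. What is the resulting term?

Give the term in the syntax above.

Step 0: (((((\b.(\c.b)) (\a.a)) p) w) ((\d.(\e.((d e) e))) r))
Step 1: ((((\c.(\a.a)) p) w) ((\d.(\e.((d e) e))) r))
Step 2: (((\a.a) w) ((\d.(\e.((d e) e))) r))
Step 3: (w ((\d.(\e.((d e) e))) r))
Step 4: (w (\e.((r e) e)))

Answer: (w (\e.((r e) e)))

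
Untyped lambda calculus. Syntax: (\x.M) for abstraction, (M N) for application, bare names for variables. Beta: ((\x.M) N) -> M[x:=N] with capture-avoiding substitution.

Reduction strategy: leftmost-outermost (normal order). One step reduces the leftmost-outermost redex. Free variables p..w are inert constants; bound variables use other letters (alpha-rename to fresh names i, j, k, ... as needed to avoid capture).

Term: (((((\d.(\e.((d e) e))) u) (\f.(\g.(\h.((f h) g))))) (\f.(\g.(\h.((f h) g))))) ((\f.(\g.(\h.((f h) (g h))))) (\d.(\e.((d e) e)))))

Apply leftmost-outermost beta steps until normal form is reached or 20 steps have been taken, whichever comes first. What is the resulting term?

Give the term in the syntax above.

Step 0: (((((\d.(\e.((d e) e))) u) (\f.(\g.(\h.((f h) g))))) (\f.(\g.(\h.((f h) g))))) ((\f.(\g.(\h.((f h) (g h))))) (\d.(\e.((d e) e)))))
Step 1: ((((\e.((u e) e)) (\f.(\g.(\h.((f h) g))))) (\f.(\g.(\h.((f h) g))))) ((\f.(\g.(\h.((f h) (g h))))) (\d.(\e.((d e) e)))))
Step 2: ((((u (\f.(\g.(\h.((f h) g))))) (\f.(\g.(\h.((f h) g))))) (\f.(\g.(\h.((f h) g))))) ((\f.(\g.(\h.((f h) (g h))))) (\d.(\e.((d e) e)))))
Step 3: ((((u (\f.(\g.(\h.((f h) g))))) (\f.(\g.(\h.((f h) g))))) (\f.(\g.(\h.((f h) g))))) (\g.(\h.(((\d.(\e.((d e) e))) h) (g h)))))
Step 4: ((((u (\f.(\g.(\h.((f h) g))))) (\f.(\g.(\h.((f h) g))))) (\f.(\g.(\h.((f h) g))))) (\g.(\h.((\e.((h e) e)) (g h)))))
Step 5: ((((u (\f.(\g.(\h.((f h) g))))) (\f.(\g.(\h.((f h) g))))) (\f.(\g.(\h.((f h) g))))) (\g.(\h.((h (g h)) (g h)))))

Answer: ((((u (\f.(\g.(\h.((f h) g))))) (\f.(\g.(\h.((f h) g))))) (\f.(\g.(\h.((f h) g))))) (\g.(\h.((h (g h)) (g h)))))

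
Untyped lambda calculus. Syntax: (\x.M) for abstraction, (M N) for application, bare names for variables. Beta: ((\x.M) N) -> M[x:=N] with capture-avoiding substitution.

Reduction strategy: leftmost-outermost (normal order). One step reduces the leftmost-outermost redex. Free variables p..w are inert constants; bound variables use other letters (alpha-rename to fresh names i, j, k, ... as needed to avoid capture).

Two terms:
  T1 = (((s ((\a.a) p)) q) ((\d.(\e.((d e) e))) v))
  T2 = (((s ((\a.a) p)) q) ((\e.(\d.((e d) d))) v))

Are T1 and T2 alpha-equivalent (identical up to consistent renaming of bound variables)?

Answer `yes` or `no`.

Answer: yes

Derivation:
Term 1: (((s ((\a.a) p)) q) ((\d.(\e.((d e) e))) v))
Term 2: (((s ((\a.a) p)) q) ((\e.(\d.((e d) d))) v))
Alpha-equivalence: compare structure up to binder renaming.
Result: True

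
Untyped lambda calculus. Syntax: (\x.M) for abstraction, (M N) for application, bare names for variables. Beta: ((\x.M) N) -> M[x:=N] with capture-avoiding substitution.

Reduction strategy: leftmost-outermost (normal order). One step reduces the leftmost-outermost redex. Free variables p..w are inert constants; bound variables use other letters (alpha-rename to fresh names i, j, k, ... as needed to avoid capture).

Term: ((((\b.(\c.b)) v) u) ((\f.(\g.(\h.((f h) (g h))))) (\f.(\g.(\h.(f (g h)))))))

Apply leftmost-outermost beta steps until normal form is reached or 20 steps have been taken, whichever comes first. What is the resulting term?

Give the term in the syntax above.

Step 0: ((((\b.(\c.b)) v) u) ((\f.(\g.(\h.((f h) (g h))))) (\f.(\g.(\h.(f (g h)))))))
Step 1: (((\c.v) u) ((\f.(\g.(\h.((f h) (g h))))) (\f.(\g.(\h.(f (g h)))))))
Step 2: (v ((\f.(\g.(\h.((f h) (g h))))) (\f.(\g.(\h.(f (g h)))))))
Step 3: (v (\g.(\h.(((\f.(\g.(\h.(f (g h))))) h) (g h)))))
Step 4: (v (\g.(\h.((\g.(\i.(h (g i)))) (g h)))))
Step 5: (v (\g.(\h.(\i.(h ((g h) i))))))

Answer: (v (\g.(\h.(\i.(h ((g h) i))))))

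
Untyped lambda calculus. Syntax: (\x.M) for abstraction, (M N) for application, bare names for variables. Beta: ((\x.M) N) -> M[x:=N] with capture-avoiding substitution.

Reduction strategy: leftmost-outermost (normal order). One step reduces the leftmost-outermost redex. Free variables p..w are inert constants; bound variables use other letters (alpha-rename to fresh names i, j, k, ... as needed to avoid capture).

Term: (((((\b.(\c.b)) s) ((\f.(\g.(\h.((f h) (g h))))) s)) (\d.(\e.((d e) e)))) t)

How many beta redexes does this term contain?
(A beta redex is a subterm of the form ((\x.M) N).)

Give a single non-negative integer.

Answer: 2

Derivation:
Term: (((((\b.(\c.b)) s) ((\f.(\g.(\h.((f h) (g h))))) s)) (\d.(\e.((d e) e)))) t)
  Redex: ((\b.(\c.b)) s)
  Redex: ((\f.(\g.(\h.((f h) (g h))))) s)
Total redexes: 2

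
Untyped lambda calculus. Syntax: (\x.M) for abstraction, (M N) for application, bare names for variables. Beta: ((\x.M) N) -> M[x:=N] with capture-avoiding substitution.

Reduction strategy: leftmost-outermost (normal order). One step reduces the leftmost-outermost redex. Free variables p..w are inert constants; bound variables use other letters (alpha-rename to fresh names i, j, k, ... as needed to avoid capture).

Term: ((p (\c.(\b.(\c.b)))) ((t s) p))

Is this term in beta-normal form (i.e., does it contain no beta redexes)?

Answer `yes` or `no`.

Term: ((p (\c.(\b.(\c.b)))) ((t s) p))
No beta redexes found.

Answer: yes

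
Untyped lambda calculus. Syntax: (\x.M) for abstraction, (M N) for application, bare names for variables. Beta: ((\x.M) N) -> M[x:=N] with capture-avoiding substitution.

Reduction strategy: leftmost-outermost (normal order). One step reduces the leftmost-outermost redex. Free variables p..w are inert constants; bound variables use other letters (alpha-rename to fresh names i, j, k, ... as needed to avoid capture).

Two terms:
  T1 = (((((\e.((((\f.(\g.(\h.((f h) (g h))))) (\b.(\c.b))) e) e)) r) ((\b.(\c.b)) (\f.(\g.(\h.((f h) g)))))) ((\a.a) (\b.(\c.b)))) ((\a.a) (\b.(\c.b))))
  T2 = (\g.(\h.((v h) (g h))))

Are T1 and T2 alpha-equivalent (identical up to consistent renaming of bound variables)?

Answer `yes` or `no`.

Answer: no

Derivation:
Term 1: (((((\e.((((\f.(\g.(\h.((f h) (g h))))) (\b.(\c.b))) e) e)) r) ((\b.(\c.b)) (\f.(\g.(\h.((f h) g)))))) ((\a.a) (\b.(\c.b)))) ((\a.a) (\b.(\c.b))))
Term 2: (\g.(\h.((v h) (g h))))
Alpha-equivalence: compare structure up to binder renaming.
Result: False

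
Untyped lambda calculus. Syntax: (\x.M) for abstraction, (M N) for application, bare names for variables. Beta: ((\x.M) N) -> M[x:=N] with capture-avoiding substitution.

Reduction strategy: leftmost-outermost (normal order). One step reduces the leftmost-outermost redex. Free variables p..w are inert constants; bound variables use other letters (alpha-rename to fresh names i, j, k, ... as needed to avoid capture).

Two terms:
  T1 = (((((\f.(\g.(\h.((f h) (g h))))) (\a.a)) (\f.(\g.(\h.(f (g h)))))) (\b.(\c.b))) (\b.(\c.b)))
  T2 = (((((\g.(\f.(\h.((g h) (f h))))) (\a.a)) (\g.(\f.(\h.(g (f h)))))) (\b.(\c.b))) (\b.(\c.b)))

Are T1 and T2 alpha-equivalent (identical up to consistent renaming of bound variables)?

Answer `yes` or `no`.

Term 1: (((((\f.(\g.(\h.((f h) (g h))))) (\a.a)) (\f.(\g.(\h.(f (g h)))))) (\b.(\c.b))) (\b.(\c.b)))
Term 2: (((((\g.(\f.(\h.((g h) (f h))))) (\a.a)) (\g.(\f.(\h.(g (f h)))))) (\b.(\c.b))) (\b.(\c.b)))
Alpha-equivalence: compare structure up to binder renaming.
Result: True

Answer: yes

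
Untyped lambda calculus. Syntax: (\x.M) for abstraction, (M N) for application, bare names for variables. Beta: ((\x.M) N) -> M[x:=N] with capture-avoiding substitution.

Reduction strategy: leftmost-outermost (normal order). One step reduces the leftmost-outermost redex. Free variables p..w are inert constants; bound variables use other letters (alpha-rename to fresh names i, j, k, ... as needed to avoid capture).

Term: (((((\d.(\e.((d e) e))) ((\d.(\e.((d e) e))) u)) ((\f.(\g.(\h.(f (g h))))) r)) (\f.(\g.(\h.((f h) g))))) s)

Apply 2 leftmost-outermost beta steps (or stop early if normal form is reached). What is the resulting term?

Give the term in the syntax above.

Step 0: (((((\d.(\e.((d e) e))) ((\d.(\e.((d e) e))) u)) ((\f.(\g.(\h.(f (g h))))) r)) (\f.(\g.(\h.((f h) g))))) s)
Step 1: ((((\e.((((\d.(\e.((d e) e))) u) e) e)) ((\f.(\g.(\h.(f (g h))))) r)) (\f.(\g.(\h.((f h) g))))) s)
Step 2: ((((((\d.(\e.((d e) e))) u) ((\f.(\g.(\h.(f (g h))))) r)) ((\f.(\g.(\h.(f (g h))))) r)) (\f.(\g.(\h.((f h) g))))) s)

Answer: ((((((\d.(\e.((d e) e))) u) ((\f.(\g.(\h.(f (g h))))) r)) ((\f.(\g.(\h.(f (g h))))) r)) (\f.(\g.(\h.((f h) g))))) s)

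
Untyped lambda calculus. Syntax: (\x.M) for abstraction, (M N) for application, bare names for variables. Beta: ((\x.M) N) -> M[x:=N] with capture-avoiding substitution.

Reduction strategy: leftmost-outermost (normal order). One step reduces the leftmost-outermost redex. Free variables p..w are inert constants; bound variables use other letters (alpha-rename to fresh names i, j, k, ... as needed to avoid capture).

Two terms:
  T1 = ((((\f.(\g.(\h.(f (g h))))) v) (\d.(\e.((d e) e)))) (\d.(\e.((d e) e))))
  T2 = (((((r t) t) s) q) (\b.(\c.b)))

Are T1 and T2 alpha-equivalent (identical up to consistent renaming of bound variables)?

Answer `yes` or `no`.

Answer: no

Derivation:
Term 1: ((((\f.(\g.(\h.(f (g h))))) v) (\d.(\e.((d e) e)))) (\d.(\e.((d e) e))))
Term 2: (((((r t) t) s) q) (\b.(\c.b)))
Alpha-equivalence: compare structure up to binder renaming.
Result: False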